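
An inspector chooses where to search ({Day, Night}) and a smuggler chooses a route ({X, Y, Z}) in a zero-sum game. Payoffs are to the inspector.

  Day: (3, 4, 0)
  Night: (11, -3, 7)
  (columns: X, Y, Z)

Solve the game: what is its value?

2

Row minima: Day → 0, Night → -3; maximin = 0.
Column maxima: X → 11, Y → 4, Z → 7; minimax = 4.
0 ≠ 4, so there is no saddle point; optimal play is mixed.
X is strictly dominated by Z (it gives the inspector strictly more in every row), so the smuggler never plays it.
On the remaining 2×2 (Day, Night vs Y, Z):
Let the inspector play Day with probability p. Expected payoff against Y: 4p + (-3)(1−p) = 7p − 3; against Z: 0p + 7(1−p) = −7p + 7.
Setting these equal: 7p − 3 = −7p + 7 ⇒ 14p = 10 ⇒ p = 5/7, and the value is (7)·(5/7) − 3 = 2.
For the smuggler: with q = P(Y), equating Day's and Night's payoffs gives 4q = −10q + 7 ⇒ q = 1/2.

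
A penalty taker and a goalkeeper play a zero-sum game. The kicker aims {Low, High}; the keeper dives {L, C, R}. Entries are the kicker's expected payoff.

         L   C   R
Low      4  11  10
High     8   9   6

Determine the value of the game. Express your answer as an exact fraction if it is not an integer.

Row minima: Low → 4, High → 6; maximin = 6.
Column maxima: L → 8, C → 11, R → 10; minimax = 8.
6 ≠ 8, so there is no saddle point; optimal play is mixed.
C is strictly dominated by L (it gives the kicker strictly more in every row), so the keeper never plays it.
On the remaining 2×2 (Low, High vs L, R):
Let the kicker play Low with probability p. Expected payoff against L: 4p + 8(1−p) = −4p + 8; against R: 10p + 6(1−p) = 4p + 6.
Setting these equal: −4p + 8 = 4p + 6 ⇒ −8p = -2 ⇒ p = 1/4, and the value is (-4)·(1/4) + 8 = 7.
For the keeper: with q = P(L), equating Low's and High's payoffs gives −6q + 10 = 2q + 6 ⇒ q = 1/2.

7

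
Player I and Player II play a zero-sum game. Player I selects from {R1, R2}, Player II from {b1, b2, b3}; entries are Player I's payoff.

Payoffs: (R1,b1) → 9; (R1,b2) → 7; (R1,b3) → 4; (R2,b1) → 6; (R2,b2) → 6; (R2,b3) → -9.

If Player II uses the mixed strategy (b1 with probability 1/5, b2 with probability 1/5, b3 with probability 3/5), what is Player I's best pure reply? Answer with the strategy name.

Expected payoff of R1: (1/5)·9 + (1/5)·7 + (3/5)·4 = 28/5.
Expected payoff of R2: (1/5)·6 + (1/5)·6 + (3/5)·(-9) = -3.
The largest is 28/5, so Player I's best response is R1.

R1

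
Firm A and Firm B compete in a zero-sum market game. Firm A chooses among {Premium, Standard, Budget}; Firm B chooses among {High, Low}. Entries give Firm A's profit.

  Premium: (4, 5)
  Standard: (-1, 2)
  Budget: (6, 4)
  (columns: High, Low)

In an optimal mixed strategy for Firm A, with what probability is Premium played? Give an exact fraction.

Row minima: Premium → 4, Standard → -1, Budget → 4; maximin = 4.
Column maxima: High → 6, Low → 5; minimax = 5.
4 ≠ 5, so there is no saddle point; optimal play is mixed.
Standard is strictly dominated by Premium, so Firm A never plays it.
On the remaining 2×2 (Premium, Budget vs High, Low):
Let Firm A play Premium with probability p. Expected payoff against High: 4p + 6(1−p) = −2p + 6; against Low: 5p + 4(1−p) = p + 4.
Setting these equal: −2p + 6 = p + 4 ⇒ −3p = -2 ⇒ p = 2/3, and the value is (-2)·(2/3) + 6 = 14/3.
For Firm B: with q = P(High), equating Premium's and Budget's payoffs gives −q + 5 = 2q + 4 ⇒ q = 1/3.

2/3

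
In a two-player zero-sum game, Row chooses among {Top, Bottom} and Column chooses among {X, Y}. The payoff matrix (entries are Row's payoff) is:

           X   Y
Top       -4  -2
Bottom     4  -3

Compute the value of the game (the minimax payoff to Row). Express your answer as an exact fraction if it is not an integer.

Row minima: Top → -4, Bottom → -3; maximin = -3.
Column maxima: X → 4, Y → -2; minimax = -2.
-3 ≠ -2, so there is no saddle point; optimal play is mixed.
Let Row play Top with probability p. Expected payoff against X: (-4)p + 4(1−p) = −8p + 4; against Y: (-2)p + (-3)(1−p) = p − 3.
Setting these equal: −8p + 4 = p − 3 ⇒ −9p = -7 ⇒ p = 7/9, and the value is (-8)·(7/9) + 4 = -20/9.
For Column: with q = P(X), equating Top's and Bottom's payoffs gives −2q − 2 = 7q − 3 ⇒ q = 1/9.

-20/9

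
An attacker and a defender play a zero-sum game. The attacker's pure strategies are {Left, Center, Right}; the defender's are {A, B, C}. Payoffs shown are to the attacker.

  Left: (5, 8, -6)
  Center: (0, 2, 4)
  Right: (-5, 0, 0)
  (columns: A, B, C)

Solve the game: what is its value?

Row minima: Left → -6, Center → 0, Right → -5; maximin = 0.
Column maxima: A → 5, B → 8, C → 4; minimax = 4.
0 ≠ 4, so there is no saddle point; optimal play is mixed.
Right is strictly dominated by Center, so the attacker never plays it.
B is strictly dominated by A (it gives the attacker strictly more in every row), so the defender never plays it.
On the remaining 2×2 (Left, Center vs A, C):
Let the attacker play Left with probability p. Expected payoff against A: 5p + 0(1−p) = 5p; against C: (-6)p + 4(1−p) = −10p + 4.
Setting these equal: 5p = −10p + 4 ⇒ 15p = 4 ⇒ p = 4/15, and the value is (5)·(4/15) = 4/3.
For the defender: with q = P(A), equating Left's and Center's payoffs gives 11q − 6 = −4q + 4 ⇒ q = 2/3.

4/3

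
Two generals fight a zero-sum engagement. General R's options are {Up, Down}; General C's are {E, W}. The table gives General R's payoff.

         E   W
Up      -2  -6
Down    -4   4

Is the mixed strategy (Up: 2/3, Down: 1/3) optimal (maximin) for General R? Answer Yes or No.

Yes

Against E this mix gives (2/3)·(-2) + (1/3)·(-4) = -8/3.
Against W this mix gives (2/3)·(-6) + (1/3)·4 = -8/3.
All of General C's active replies (E, W) yield -8/3, and no column does worse for General R. The mix makes General C indifferent and guarantees -8/3, so it is optimal.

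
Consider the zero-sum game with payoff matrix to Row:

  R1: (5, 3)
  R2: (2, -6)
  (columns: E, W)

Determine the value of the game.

Row minima: R1 → 3, R2 → -6; maximin = 3.
Column maxima: E → 5, W → 3; minimax = 3.
Since maximin = minimax = 3, there is a saddle point and the value is 3.

3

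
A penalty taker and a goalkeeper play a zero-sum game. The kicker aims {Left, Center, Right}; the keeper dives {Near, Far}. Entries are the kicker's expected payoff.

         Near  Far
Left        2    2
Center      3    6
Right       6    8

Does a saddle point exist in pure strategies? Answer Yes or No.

Row minima: Left → 2, Center → 3, Right → 6; maximin = 6.
Column maxima: Near → 6, Far → 8; minimax = 6.
maximin = minimax = 6, so a saddle point exists.

Yes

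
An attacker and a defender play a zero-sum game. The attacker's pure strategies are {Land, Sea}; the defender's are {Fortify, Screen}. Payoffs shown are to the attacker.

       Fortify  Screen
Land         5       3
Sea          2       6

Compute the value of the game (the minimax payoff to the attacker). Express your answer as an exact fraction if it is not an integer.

Row minima: Land → 3, Sea → 2; maximin = 3.
Column maxima: Fortify → 5, Screen → 6; minimax = 5.
3 ≠ 5, so there is no saddle point; optimal play is mixed.
Let the attacker play Land with probability p. Expected payoff against Fortify: 5p + 2(1−p) = 3p + 2; against Screen: 3p + 6(1−p) = −3p + 6.
Setting these equal: 3p + 2 = −3p + 6 ⇒ 6p = 4 ⇒ p = 2/3, and the value is (3)·(2/3) + 2 = 4.
For the defender: with q = P(Fortify), equating Land's and Sea's payoffs gives 2q + 3 = −4q + 6 ⇒ q = 1/2.

4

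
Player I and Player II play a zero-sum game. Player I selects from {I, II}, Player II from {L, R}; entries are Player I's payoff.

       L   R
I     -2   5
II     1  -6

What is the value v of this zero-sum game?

-1/2

Row minima: I → -2, II → -6; maximin = -2.
Column maxima: L → 1, R → 5; minimax = 1.
-2 ≠ 1, so there is no saddle point; optimal play is mixed.
Let Player I play I with probability p. Expected payoff against L: (-2)p + 1(1−p) = −3p + 1; against R: 5p + (-6)(1−p) = 11p − 6.
Setting these equal: −3p + 1 = 11p − 6 ⇒ −14p = -7 ⇒ p = 1/2, and the value is (-3)·(1/2) + 1 = -1/2.
For Player II: with q = P(L), equating I's and II's payoffs gives −7q + 5 = 7q − 6 ⇒ q = 11/14.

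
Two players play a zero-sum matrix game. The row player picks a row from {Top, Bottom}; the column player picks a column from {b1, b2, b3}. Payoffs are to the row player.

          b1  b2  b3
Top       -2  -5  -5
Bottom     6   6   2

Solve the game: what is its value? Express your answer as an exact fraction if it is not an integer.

Row minima: Top → -5, Bottom → 2; maximin = 2.
Column maxima: b1 → 6, b2 → 6, b3 → 2; minimax = 2.
Since maximin = minimax = 2, there is a saddle point and the value is 2.

2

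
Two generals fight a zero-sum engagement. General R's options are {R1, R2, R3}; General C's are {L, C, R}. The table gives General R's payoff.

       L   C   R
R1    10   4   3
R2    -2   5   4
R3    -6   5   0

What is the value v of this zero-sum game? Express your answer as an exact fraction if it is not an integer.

46/13

Row minima: R1 → 3, R2 → -2, R3 → -6; maximin = 3.
Column maxima: L → 10, C → 5, R → 4; minimax = 4.
3 ≠ 4, so there is no saddle point; optimal play is mixed.
C is strictly dominated by R (it gives General R strictly more in every row), so General C never plays it.
With C eliminated, R3 is strictly dominated by R1 (R1 gives General R strictly more in every remaining column), so General R never plays it.
On the remaining 2×2 (R1, R2 vs L, R):
Let General R play R1 with probability p. Expected payoff against L: 10p + (-2)(1−p) = 12p − 2; against R: 3p + 4(1−p) = −p + 4.
Setting these equal: 12p − 2 = −p + 4 ⇒ 13p = 6 ⇒ p = 6/13, and the value is (12)·(6/13) − 2 = 46/13.
For General C: with q = P(L), equating R1's and R2's payoffs gives 7q + 3 = −6q + 4 ⇒ q = 1/13.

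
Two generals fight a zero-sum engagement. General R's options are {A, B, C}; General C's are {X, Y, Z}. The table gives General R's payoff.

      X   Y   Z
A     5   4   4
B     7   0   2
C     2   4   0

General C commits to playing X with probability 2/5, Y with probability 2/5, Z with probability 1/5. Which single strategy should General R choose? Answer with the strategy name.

A

Expected payoff of A: (2/5)·5 + (2/5)·4 + (1/5)·4 = 22/5.
Expected payoff of B: (2/5)·7 + (2/5)·0 + (1/5)·2 = 16/5.
Expected payoff of C: (2/5)·2 + (2/5)·4 + (1/5)·0 = 12/5.
The largest is 22/5, so General R's best response is A.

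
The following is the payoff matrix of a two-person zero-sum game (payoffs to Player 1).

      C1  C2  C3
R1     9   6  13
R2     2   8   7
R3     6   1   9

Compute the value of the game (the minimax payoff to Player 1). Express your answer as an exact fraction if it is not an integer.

Row minima: R1 → 6, R2 → 2, R3 → 1; maximin = 6.
Column maxima: C1 → 9, C2 → 8, C3 → 13; minimax = 8.
6 ≠ 8, so there is no saddle point; optimal play is mixed.
R3 is strictly dominated by R1, so Player 1 never plays it.
C3 is strictly dominated by C1 (it gives Player 1 strictly more in every row), so Player 2 never plays it.
On the remaining 2×2 (R1, R2 vs C1, C2):
Let Player 1 play R1 with probability p. Expected payoff against C1: 9p + 2(1−p) = 7p + 2; against C2: 6p + 8(1−p) = −2p + 8.
Setting these equal: 7p + 2 = −2p + 8 ⇒ 9p = 6 ⇒ p = 2/3, and the value is (7)·(2/3) + 2 = 20/3.
For Player 2: with q = P(C1), equating R1's and R2's payoffs gives 3q + 6 = −6q + 8 ⇒ q = 2/9.

20/3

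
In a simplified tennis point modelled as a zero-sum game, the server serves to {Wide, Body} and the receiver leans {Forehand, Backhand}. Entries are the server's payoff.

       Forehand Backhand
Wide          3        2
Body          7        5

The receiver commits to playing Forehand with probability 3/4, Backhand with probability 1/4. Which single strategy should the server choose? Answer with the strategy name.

Body

Expected payoff of Wide: (3/4)·3 + (1/4)·2 = 11/4.
Expected payoff of Body: (3/4)·7 + (1/4)·5 = 13/2.
The largest is 13/2, so the server's best response is Body.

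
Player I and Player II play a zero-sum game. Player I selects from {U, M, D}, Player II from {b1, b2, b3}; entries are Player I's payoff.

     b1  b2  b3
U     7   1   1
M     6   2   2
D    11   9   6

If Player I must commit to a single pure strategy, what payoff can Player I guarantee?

Row minima: U → 1, M → 2, D → 6.
The best of these is 6.

6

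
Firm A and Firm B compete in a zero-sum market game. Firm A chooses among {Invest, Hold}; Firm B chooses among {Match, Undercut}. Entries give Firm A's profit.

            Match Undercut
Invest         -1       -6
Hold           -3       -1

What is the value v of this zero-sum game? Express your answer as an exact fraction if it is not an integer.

Row minima: Invest → -6, Hold → -3; maximin = -3.
Column maxima: Match → -1, Undercut → -1; minimax = -1.
-3 ≠ -1, so there is no saddle point; optimal play is mixed.
Let Firm A play Invest with probability p. Expected payoff against Match: (-1)p + (-3)(1−p) = 2p − 3; against Undercut: (-6)p + (-1)(1−p) = −5p − 1.
Setting these equal: 2p − 3 = −5p − 1 ⇒ 7p = 2 ⇒ p = 2/7, and the value is (2)·(2/7) − 3 = -17/7.
For Firm B: with q = P(Match), equating Invest's and Hold's payoffs gives 5q − 6 = −2q − 1 ⇒ q = 5/7.

-17/7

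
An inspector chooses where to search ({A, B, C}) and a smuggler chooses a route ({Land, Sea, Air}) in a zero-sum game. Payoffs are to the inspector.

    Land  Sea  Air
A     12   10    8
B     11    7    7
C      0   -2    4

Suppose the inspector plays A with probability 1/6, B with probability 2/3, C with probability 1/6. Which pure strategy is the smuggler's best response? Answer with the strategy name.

If the smuggler plays Land, the inspector's expected payoff is (1/6)·12 + (2/3)·11 + (1/6)·0 = 28/3.
If the smuggler plays Sea, the inspector's expected payoff is (1/6)·10 + (2/3)·7 + (1/6)·(-2) = 6.
If the smuggler plays Air, the inspector's expected payoff is (1/6)·8 + (2/3)·7 + (1/6)·4 = 20/3.
The smuggler minimizes the inspector's payoff; the smallest is 6, so the best response is Sea.

Sea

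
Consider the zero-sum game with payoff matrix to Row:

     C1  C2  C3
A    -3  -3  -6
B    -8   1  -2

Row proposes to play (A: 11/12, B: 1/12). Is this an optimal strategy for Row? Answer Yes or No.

Against C1 this mix gives (11/12)·(-3) + (1/12)·(-8) = -41/12.
Against C2 this mix gives (11/12)·(-3) + (1/12)·1 = -8/3.
Against C3 this mix gives (11/12)·(-6) + (1/12)·(-2) = -17/3.
Column will play C3, holding Row to -17/3. Shifting weight toward the row that does better against C3 would raise this floor (the equalizing mix achieves -14/3 against both C3 and C1), so the proposed strategy is not optimal.

No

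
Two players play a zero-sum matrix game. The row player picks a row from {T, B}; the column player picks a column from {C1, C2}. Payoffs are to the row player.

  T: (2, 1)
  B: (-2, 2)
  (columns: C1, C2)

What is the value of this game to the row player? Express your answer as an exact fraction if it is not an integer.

Row minima: T → 1, B → -2; maximin = 1.
Column maxima: C1 → 2, C2 → 2; minimax = 2.
1 ≠ 2, so there is no saddle point; optimal play is mixed.
Let the row player play T with probability p. Expected payoff against C1: 2p + (-2)(1−p) = 4p − 2; against C2: 1p + 2(1−p) = −p + 2.
Setting these equal: 4p − 2 = −p + 2 ⇒ 5p = 4 ⇒ p = 4/5, and the value is (4)·(4/5) − 2 = 6/5.
For the column player: with q = P(C1), equating T's and B's payoffs gives q + 1 = −4q + 2 ⇒ q = 1/5.

6/5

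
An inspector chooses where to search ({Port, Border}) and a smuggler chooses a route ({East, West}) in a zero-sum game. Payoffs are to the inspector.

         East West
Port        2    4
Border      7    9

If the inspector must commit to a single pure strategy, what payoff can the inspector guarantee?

7

Row minima: Port → 2, Border → 7.
The best of these is 7.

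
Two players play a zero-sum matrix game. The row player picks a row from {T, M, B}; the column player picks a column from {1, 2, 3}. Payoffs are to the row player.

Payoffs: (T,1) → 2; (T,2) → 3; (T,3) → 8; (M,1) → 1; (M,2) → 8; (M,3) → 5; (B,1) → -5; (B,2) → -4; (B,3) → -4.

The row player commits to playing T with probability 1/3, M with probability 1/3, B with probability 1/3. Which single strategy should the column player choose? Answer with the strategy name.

1

If the column player plays 1, the row player's expected payoff is (1/3)·2 + (1/3)·1 + (1/3)·(-5) = -2/3.
If the column player plays 2, the row player's expected payoff is (1/3)·3 + (1/3)·8 + (1/3)·(-4) = 7/3.
If the column player plays 3, the row player's expected payoff is (1/3)·8 + (1/3)·5 + (1/3)·(-4) = 3.
The column player minimizes the row player's payoff; the smallest is -2/3, so the best response is 1.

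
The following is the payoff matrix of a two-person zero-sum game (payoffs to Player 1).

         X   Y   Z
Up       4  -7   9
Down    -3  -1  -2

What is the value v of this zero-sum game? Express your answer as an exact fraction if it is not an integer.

Row minima: Up → -7, Down → -3; maximin = -3.
Column maxima: X → 4, Y → -1, Z → 9; minimax = -1.
-3 ≠ -1, so there is no saddle point; optimal play is mixed.
Z is strictly dominated by X (it gives Player 1 strictly more in every row), so Player 2 never plays it.
On the remaining 2×2 (Up, Down vs X, Y):
Let Player 1 play Up with probability p. Expected payoff against X: 4p + (-3)(1−p) = 7p − 3; against Y: (-7)p + (-1)(1−p) = −6p − 1.
Setting these equal: 7p − 3 = −6p − 1 ⇒ 13p = 2 ⇒ p = 2/13, and the value is (7)·(2/13) − 3 = -25/13.
For Player 2: with q = P(X), equating Up's and Down's payoffs gives 11q − 7 = −2q − 1 ⇒ q = 6/13.

-25/13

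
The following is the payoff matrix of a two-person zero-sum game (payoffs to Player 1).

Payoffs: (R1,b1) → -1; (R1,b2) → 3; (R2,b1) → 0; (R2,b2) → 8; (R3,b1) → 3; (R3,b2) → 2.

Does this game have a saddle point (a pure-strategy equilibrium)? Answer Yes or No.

No

Row minima: R1 → -1, R2 → 0, R3 → 2; maximin = 2.
Column maxima: b1 → 3, b2 → 8; minimax = 3.
2 ≠ 3, so no pure-strategy equilibrium exists.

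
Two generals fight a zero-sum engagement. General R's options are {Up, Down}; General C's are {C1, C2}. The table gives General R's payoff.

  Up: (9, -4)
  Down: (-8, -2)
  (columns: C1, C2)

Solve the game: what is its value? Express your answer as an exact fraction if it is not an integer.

Row minima: Up → -4, Down → -8; maximin = -4.
Column maxima: C1 → 9, C2 → -2; minimax = -2.
-4 ≠ -2, so there is no saddle point; optimal play is mixed.
Let General R play Up with probability p. Expected payoff against C1: 9p + (-8)(1−p) = 17p − 8; against C2: (-4)p + (-2)(1−p) = −2p − 2.
Setting these equal: 17p − 8 = −2p − 2 ⇒ 19p = 6 ⇒ p = 6/19, and the value is (17)·(6/19) − 8 = -50/19.
For General C: with q = P(C1), equating Up's and Down's payoffs gives 13q − 4 = −6q − 2 ⇒ q = 2/19.

-50/19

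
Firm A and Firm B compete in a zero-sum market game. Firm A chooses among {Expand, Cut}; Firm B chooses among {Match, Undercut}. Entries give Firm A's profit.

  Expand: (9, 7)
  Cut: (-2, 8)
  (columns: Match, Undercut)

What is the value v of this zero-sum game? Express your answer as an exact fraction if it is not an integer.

Row minima: Expand → 7, Cut → -2; maximin = 7.
Column maxima: Match → 9, Undercut → 8; minimax = 8.
7 ≠ 8, so there is no saddle point; optimal play is mixed.
Let Firm A play Expand with probability p. Expected payoff against Match: 9p + (-2)(1−p) = 11p − 2; against Undercut: 7p + 8(1−p) = −p + 8.
Setting these equal: 11p − 2 = −p + 8 ⇒ 12p = 10 ⇒ p = 5/6, and the value is (11)·(5/6) − 2 = 43/6.
For Firm B: with q = P(Match), equating Expand's and Cut's payoffs gives 2q + 7 = −10q + 8 ⇒ q = 1/12.

43/6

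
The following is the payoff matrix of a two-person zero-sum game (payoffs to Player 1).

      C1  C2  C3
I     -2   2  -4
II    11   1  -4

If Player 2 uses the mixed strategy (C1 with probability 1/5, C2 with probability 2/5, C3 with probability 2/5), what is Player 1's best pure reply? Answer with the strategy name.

Expected payoff of I: (1/5)·(-2) + (2/5)·2 + (2/5)·(-4) = -6/5.
Expected payoff of II: (1/5)·11 + (2/5)·1 + (2/5)·(-4) = 1.
The largest is 1, so Player 1's best response is II.

II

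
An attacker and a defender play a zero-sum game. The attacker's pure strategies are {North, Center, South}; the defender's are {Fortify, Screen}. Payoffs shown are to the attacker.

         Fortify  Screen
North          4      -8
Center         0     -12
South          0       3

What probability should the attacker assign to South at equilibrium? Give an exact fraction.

4/5

Row minima: North → -8, Center → -12, South → 0; maximin = 0.
Column maxima: Fortify → 4, Screen → 3; minimax = 3.
0 ≠ 3, so there is no saddle point; optimal play is mixed.
Center is strictly dominated by North, so the attacker never plays it.
On the remaining 2×2 (North, South vs Fortify, Screen):
Let the attacker play North with probability p. Expected payoff against Fortify: 4p + 0(1−p) = 4p; against Screen: (-8)p + 3(1−p) = −11p + 3.
Setting these equal: 4p = −11p + 3 ⇒ 15p = 3 ⇒ p = 1/5, and the value is (4)·(1/5) = 4/5.
For the defender: with q = P(Fortify), equating North's and South's payoffs gives 12q − 8 = −3q + 3 ⇒ q = 11/15.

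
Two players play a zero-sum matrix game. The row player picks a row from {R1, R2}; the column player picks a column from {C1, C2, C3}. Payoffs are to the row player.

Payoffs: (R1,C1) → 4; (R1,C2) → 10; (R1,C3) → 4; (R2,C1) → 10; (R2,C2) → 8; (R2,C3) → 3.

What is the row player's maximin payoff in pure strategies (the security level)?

4

Row minima: R1 → 4, R2 → 3.
The best of these is 4.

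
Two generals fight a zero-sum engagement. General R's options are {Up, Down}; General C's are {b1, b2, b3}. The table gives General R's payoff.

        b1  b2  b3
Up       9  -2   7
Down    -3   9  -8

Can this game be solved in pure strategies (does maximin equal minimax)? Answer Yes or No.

Row minima: Up → -2, Down → -8; maximin = -2.
Column maxima: b1 → 9, b2 → 9, b3 → 7; minimax = 7.
-2 ≠ 7, so no pure-strategy equilibrium exists.

No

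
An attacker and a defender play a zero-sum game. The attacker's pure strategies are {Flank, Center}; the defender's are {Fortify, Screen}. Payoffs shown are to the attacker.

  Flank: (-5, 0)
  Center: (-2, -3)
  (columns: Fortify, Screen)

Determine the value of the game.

Row minima: Flank → -5, Center → -3; maximin = -3.
Column maxima: Fortify → -2, Screen → 0; minimax = -2.
-3 ≠ -2, so there is no saddle point; optimal play is mixed.
Let the attacker play Flank with probability p. Expected payoff against Fortify: (-5)p + (-2)(1−p) = −3p − 2; against Screen: 0p + (-3)(1−p) = 3p − 3.
Setting these equal: −3p − 2 = 3p − 3 ⇒ −6p = -1 ⇒ p = 1/6, and the value is (-3)·(1/6) − 2 = -5/2.
For the defender: with q = P(Fortify), equating Flank's and Center's payoffs gives −5q = q − 3 ⇒ q = 1/2.

-5/2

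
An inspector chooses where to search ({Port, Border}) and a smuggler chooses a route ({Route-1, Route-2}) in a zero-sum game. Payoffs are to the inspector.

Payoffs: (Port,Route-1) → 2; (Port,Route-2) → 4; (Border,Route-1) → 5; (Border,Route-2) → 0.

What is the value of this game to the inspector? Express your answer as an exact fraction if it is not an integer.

20/7

Row minima: Port → 2, Border → 0; maximin = 2.
Column maxima: Route-1 → 5, Route-2 → 4; minimax = 4.
2 ≠ 4, so there is no saddle point; optimal play is mixed.
Let the inspector play Port with probability p. Expected payoff against Route-1: 2p + 5(1−p) = −3p + 5; against Route-2: 4p + 0(1−p) = 4p.
Setting these equal: −3p + 5 = 4p ⇒ −7p = -5 ⇒ p = 5/7, and the value is (-3)·(5/7) + 5 = 20/7.
For the smuggler: with q = P(Route-1), equating Port's and Border's payoffs gives −2q + 4 = 5q ⇒ q = 4/7.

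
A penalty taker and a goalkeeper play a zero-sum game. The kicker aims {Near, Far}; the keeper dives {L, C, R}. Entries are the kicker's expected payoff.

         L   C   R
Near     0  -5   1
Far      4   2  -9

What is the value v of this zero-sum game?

-43/17

Row minima: Near → -5, Far → -9; maximin = -5.
Column maxima: L → 4, C → 2, R → 1; minimax = 1.
-5 ≠ 1, so there is no saddle point; optimal play is mixed.
L is strictly dominated by C (it gives the kicker strictly more in every row), so the keeper never plays it.
On the remaining 2×2 (Near, Far vs C, R):
Let the kicker play Near with probability p. Expected payoff against C: (-5)p + 2(1−p) = −7p + 2; against R: 1p + (-9)(1−p) = 10p − 9.
Setting these equal: −7p + 2 = 10p − 9 ⇒ −17p = -11 ⇒ p = 11/17, and the value is (-7)·(11/17) + 2 = -43/17.
For the keeper: with q = P(C), equating Near's and Far's payoffs gives −6q + 1 = 11q − 9 ⇒ q = 10/17.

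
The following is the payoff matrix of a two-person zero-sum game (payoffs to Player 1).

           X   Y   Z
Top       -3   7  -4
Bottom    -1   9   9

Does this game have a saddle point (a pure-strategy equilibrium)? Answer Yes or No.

Row minima: Top → -4, Bottom → -1; maximin = -1.
Column maxima: X → -1, Y → 9, Z → 9; minimax = -1.
maximin = minimax = -1, so a saddle point exists.

Yes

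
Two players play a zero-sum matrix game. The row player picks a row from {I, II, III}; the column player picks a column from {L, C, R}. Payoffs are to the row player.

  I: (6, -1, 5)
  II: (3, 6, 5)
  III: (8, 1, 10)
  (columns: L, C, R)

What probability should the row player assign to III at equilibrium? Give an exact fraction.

Row minima: I → -1, II → 3, III → 1; maximin = 3.
Column maxima: L → 8, C → 6, R → 10; minimax = 6.
3 ≠ 6, so there is no saddle point; optimal play is mixed.
I is strictly dominated by III, so the row player never plays it.
With I eliminated, R is strictly dominated by L (it gives the row player strictly more in every remaining row), so the column player never plays it.
On the remaining 2×2 (II, III vs L, C):
Let the row player play II with probability p. Expected payoff against L: 3p + 8(1−p) = −5p + 8; against C: 6p + 1(1−p) = 5p + 1.
Setting these equal: −5p + 8 = 5p + 1 ⇒ −10p = -7 ⇒ p = 7/10, and the value is (-5)·(7/10) + 8 = 9/2.
For the column player: with q = P(L), equating II's and III's payoffs gives −3q + 6 = 7q + 1 ⇒ q = 1/2.

3/10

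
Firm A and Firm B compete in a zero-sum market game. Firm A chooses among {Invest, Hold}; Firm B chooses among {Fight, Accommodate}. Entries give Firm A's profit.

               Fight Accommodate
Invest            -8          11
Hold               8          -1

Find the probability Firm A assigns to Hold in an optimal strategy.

Row minima: Invest → -8, Hold → -1; maximin = -1.
Column maxima: Fight → 8, Accommodate → 11; minimax = 8.
-1 ≠ 8, so there is no saddle point; optimal play is mixed.
Let Firm A play Invest with probability p. Expected payoff against Fight: (-8)p + 8(1−p) = −16p + 8; against Accommodate: 11p + (-1)(1−p) = 12p − 1.
Setting these equal: −16p + 8 = 12p − 1 ⇒ −28p = -9 ⇒ p = 9/28, and the value is (-16)·(9/28) + 8 = 20/7.
For Firm B: with q = P(Fight), equating Invest's and Hold's payoffs gives −19q + 11 = 9q − 1 ⇒ q = 3/7.

19/28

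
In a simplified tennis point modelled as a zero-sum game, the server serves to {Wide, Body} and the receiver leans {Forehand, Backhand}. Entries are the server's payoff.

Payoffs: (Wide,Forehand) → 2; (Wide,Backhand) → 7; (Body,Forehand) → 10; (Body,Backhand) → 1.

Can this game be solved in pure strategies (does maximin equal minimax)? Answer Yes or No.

No

Row minima: Wide → 2, Body → 1; maximin = 2.
Column maxima: Forehand → 10, Backhand → 7; minimax = 7.
2 ≠ 7, so no pure-strategy equilibrium exists.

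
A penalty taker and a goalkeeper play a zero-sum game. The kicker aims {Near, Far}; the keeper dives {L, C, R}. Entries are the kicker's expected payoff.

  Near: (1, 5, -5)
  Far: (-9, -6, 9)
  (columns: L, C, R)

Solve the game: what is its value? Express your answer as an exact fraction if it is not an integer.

Row minima: Near → -5, Far → -9; maximin = -5.
Column maxima: L → 1, C → 5, R → 9; minimax = 1.
-5 ≠ 1, so there is no saddle point; optimal play is mixed.
C is strictly dominated by L (it gives the kicker strictly more in every row), so the keeper never plays it.
On the remaining 2×2 (Near, Far vs L, R):
Let the kicker play Near with probability p. Expected payoff against L: 1p + (-9)(1−p) = 10p − 9; against R: (-5)p + 9(1−p) = −14p + 9.
Setting these equal: 10p − 9 = −14p + 9 ⇒ 24p = 18 ⇒ p = 3/4, and the value is (10)·(3/4) − 9 = -3/2.
For the keeper: with q = P(L), equating Near's and Far's payoffs gives 6q − 5 = −18q + 9 ⇒ q = 7/12.

-3/2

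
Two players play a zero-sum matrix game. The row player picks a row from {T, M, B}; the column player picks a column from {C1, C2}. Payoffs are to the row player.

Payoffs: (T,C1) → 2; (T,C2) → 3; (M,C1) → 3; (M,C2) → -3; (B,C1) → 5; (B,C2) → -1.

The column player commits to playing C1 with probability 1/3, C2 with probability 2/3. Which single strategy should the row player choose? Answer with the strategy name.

Expected payoff of T: (1/3)·2 + (2/3)·3 = 8/3.
Expected payoff of M: (1/3)·3 + (2/3)·(-3) = -1.
Expected payoff of B: (1/3)·5 + (2/3)·(-1) = 1.
The largest is 8/3, so the row player's best response is T.

T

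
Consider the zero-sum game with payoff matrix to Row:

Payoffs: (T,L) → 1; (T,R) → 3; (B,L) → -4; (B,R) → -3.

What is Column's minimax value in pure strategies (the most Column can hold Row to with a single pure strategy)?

Column maxima: L → 1, R → 3.
The smallest of these is 1.

1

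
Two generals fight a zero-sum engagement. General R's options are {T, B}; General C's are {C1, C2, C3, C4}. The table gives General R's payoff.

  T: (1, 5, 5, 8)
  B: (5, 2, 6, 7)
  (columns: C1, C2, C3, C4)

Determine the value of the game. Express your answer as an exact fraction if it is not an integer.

23/7

Row minima: T → 1, B → 2; maximin = 2.
Column maxima: C1 → 5, C2 → 5, C3 → 6, C4 → 8; minimax = 5.
2 ≠ 5, so there is no saddle point; optimal play is mixed.
C3 is strictly dominated by C1 (it gives General R strictly more in every row), so General C never plays it.
C4 is strictly dominated by C1 (it gives General R strictly more in every row), so General C never plays it.
On the remaining 2×2 (T, B vs C1, C2):
Let General R play T with probability p. Expected payoff against C1: 1p + 5(1−p) = −4p + 5; against C2: 5p + 2(1−p) = 3p + 2.
Setting these equal: −4p + 5 = 3p + 2 ⇒ −7p = -3 ⇒ p = 3/7, and the value is (-4)·(3/7) + 5 = 23/7.
For General C: with q = P(C1), equating T's and B's payoffs gives −4q + 5 = 3q + 2 ⇒ q = 3/7.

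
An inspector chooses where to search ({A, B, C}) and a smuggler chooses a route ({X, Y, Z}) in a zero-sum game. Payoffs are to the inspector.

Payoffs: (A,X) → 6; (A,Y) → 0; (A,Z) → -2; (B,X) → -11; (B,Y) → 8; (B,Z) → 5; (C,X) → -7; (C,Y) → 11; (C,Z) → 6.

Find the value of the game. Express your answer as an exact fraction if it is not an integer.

22/21

Row minima: A → -2, B → -11, C → -7; maximin = -2.
Column maxima: X → 6, Y → 11, Z → 6; minimax = 6.
-2 ≠ 6, so there is no saddle point; optimal play is mixed.
B is strictly dominated by C, so the inspector never plays it.
Y is strictly dominated by Z (it gives the inspector strictly more in every row), so the smuggler never plays it.
On the remaining 2×2 (A, C vs X, Z):
Let the inspector play A with probability p. Expected payoff against X: 6p + (-7)(1−p) = 13p − 7; against Z: (-2)p + 6(1−p) = −8p + 6.
Setting these equal: 13p − 7 = −8p + 6 ⇒ 21p = 13 ⇒ p = 13/21, and the value is (13)·(13/21) − 7 = 22/21.
For the smuggler: with q = P(X), equating A's and C's payoffs gives 8q − 2 = −13q + 6 ⇒ q = 8/21.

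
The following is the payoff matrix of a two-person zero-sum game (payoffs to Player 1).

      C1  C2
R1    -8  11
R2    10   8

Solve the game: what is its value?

58/7

Row minima: R1 → -8, R2 → 8; maximin = 8.
Column maxima: C1 → 10, C2 → 11; minimax = 10.
8 ≠ 10, so there is no saddle point; optimal play is mixed.
Let Player 1 play R1 with probability p. Expected payoff against C1: (-8)p + 10(1−p) = −18p + 10; against C2: 11p + 8(1−p) = 3p + 8.
Setting these equal: −18p + 10 = 3p + 8 ⇒ −21p = -2 ⇒ p = 2/21, and the value is (-18)·(2/21) + 10 = 58/7.
For Player 2: with q = P(C1), equating R1's and R2's payoffs gives −19q + 11 = 2q + 8 ⇒ q = 1/7.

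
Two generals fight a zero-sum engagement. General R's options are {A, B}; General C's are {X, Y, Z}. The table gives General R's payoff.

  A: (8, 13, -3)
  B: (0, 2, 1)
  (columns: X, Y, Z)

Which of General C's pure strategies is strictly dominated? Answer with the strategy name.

Y

X holds General R's payoff strictly below Y in every row: 8 < 13, 0 < 2.
So Y is strictly dominated for General C.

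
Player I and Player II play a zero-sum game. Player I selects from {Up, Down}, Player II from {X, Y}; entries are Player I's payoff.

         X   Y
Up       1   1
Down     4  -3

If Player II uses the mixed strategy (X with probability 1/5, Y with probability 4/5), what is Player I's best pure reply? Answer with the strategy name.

Up

Expected payoff of Up: (1/5)·1 + (4/5)·1 = 1.
Expected payoff of Down: (1/5)·4 + (4/5)·(-3) = -8/5.
The largest is 1, so Player I's best response is Up.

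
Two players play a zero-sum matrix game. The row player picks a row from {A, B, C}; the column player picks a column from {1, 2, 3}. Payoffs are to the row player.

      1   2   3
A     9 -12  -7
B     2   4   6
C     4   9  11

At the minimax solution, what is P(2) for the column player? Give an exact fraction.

Row minima: A → -12, B → 2, C → 4; maximin = 4.
Column maxima: 1 → 9, 2 → 9, 3 → 11; minimax = 9.
4 ≠ 9, so there is no saddle point; optimal play is mixed.
B is strictly dominated by C, so the row player never plays it.
3 is strictly dominated by 2 (it gives the row player strictly more in every row), so the column player never plays it.
On the remaining 2×2 (A, C vs 1, 2):
Let the row player play A with probability p. Expected payoff against 1: 9p + 4(1−p) = 5p + 4; against 2: (-12)p + 9(1−p) = −21p + 9.
Setting these equal: 5p + 4 = −21p + 9 ⇒ 26p = 5 ⇒ p = 5/26, and the value is (5)·(5/26) + 4 = 129/26.
For the column player: with q = P(1), equating A's and C's payoffs gives 21q − 12 = −5q + 9 ⇒ q = 21/26.

5/26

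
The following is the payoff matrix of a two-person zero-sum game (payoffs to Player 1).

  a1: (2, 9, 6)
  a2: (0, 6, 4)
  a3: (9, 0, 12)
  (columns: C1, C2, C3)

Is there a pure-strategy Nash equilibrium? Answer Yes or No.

Row minima: a1 → 2, a2 → 0, a3 → 0; maximin = 2.
Column maxima: C1 → 9, C2 → 9, C3 → 12; minimax = 9.
2 ≠ 9, so no pure-strategy equilibrium exists.

No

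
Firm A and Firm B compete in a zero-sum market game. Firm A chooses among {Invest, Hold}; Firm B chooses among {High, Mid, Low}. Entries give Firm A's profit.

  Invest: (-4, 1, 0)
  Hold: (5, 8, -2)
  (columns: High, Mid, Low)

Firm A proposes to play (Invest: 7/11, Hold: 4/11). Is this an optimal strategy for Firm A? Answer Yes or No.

Against High this mix gives (7/11)·(-4) + (4/11)·5 = -8/11.
Against Mid this mix gives (7/11)·1 + (4/11)·8 = 39/11.
Against Low this mix gives (7/11)·0 + (4/11)·(-2) = -8/11.
All of Firm B's active replies (High, Low) yield -8/11, and no column does worse for Firm A. The mix makes Firm B indifferent and guarantees -8/11, so it is optimal.

Yes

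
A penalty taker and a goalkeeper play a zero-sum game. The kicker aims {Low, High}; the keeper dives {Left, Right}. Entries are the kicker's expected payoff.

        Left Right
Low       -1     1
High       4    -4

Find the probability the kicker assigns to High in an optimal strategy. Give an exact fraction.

Row minima: Low → -1, High → -4; maximin = -1.
Column maxima: Left → 4, Right → 1; minimax = 1.
-1 ≠ 1, so there is no saddle point; optimal play is mixed.
Let the kicker play Low with probability p. Expected payoff against Left: (-1)p + 4(1−p) = −5p + 4; against Right: 1p + (-4)(1−p) = 5p − 4.
Setting these equal: −5p + 4 = 5p − 4 ⇒ −10p = -8 ⇒ p = 4/5, and the value is (-5)·(4/5) + 4 = 0.
For the keeper: with q = P(Left), equating Low's and High's payoffs gives −2q + 1 = 8q − 4 ⇒ q = 1/2.

1/5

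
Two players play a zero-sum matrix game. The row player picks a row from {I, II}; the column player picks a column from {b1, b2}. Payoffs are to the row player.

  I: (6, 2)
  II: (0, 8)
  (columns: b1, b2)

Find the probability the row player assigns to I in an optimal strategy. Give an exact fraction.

Row minima: I → 2, II → 0; maximin = 2.
Column maxima: b1 → 6, b2 → 8; minimax = 6.
2 ≠ 6, so there is no saddle point; optimal play is mixed.
Let the row player play I with probability p. Expected payoff against b1: 6p + 0(1−p) = 6p; against b2: 2p + 8(1−p) = −6p + 8.
Setting these equal: 6p = −6p + 8 ⇒ 12p = 8 ⇒ p = 2/3, and the value is (6)·(2/3) = 4.
For the column player: with q = P(b1), equating I's and II's payoffs gives 4q + 2 = −8q + 8 ⇒ q = 1/2.

2/3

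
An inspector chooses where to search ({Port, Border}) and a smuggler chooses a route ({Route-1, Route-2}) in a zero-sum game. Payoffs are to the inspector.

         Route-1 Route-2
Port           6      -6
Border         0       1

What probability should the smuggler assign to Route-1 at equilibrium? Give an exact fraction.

7/13

Row minima: Port → -6, Border → 0; maximin = 0.
Column maxima: Route-1 → 6, Route-2 → 1; minimax = 1.
0 ≠ 1, so there is no saddle point; optimal play is mixed.
Let the inspector play Port with probability p. Expected payoff against Route-1: 6p + 0(1−p) = 6p; against Route-2: (-6)p + 1(1−p) = −7p + 1.
Setting these equal: 6p = −7p + 1 ⇒ 13p = 1 ⇒ p = 1/13, and the value is (6)·(1/13) = 6/13.
For the smuggler: with q = P(Route-1), equating Port's and Border's payoffs gives 12q − 6 = −q + 1 ⇒ q = 7/13.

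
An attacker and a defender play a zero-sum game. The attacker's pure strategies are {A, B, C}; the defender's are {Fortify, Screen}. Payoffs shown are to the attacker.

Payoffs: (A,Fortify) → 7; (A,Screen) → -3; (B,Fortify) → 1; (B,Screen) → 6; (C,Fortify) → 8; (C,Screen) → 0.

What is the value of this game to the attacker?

Row minima: A → -3, B → 1, C → 0; maximin = 1.
Column maxima: Fortify → 8, Screen → 6; minimax = 6.
1 ≠ 6, so there is no saddle point; optimal play is mixed.
A is strictly dominated by C, so the attacker never plays it.
On the remaining 2×2 (B, C vs Fortify, Screen):
Let the attacker play B with probability p. Expected payoff against Fortify: 1p + 8(1−p) = −7p + 8; against Screen: 6p + 0(1−p) = 6p.
Setting these equal: −7p + 8 = 6p ⇒ −13p = -8 ⇒ p = 8/13, and the value is (-7)·(8/13) + 8 = 48/13.
For the defender: with q = P(Fortify), equating B's and C's payoffs gives −5q + 6 = 8q ⇒ q = 6/13.

48/13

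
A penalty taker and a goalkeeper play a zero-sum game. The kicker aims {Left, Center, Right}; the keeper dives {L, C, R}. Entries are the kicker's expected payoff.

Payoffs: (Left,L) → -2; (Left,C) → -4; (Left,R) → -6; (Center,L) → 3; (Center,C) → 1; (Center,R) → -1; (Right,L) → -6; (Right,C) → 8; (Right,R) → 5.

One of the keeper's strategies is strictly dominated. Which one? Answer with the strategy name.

C

R holds the kicker's payoff strictly below C in every row: -6 < -4, -1 < 1, 5 < 8.
So C is strictly dominated for the keeper.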